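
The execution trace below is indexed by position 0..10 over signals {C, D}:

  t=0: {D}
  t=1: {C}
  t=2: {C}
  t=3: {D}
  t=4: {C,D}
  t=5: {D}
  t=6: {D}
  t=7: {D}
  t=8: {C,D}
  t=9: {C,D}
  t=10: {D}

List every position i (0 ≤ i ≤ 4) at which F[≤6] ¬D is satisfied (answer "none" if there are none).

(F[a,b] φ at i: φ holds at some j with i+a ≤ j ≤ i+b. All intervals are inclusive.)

0, 1, 2

Evaluate at each i in [0,4]:
  i=0: ✓ (witness j=1)
  i=1: ✓ (witness j=1)
  i=2: ✓ (witness j=2)
  i=3: ✗ (none in [3,9])
  i=4: ✗ (none in [4,10])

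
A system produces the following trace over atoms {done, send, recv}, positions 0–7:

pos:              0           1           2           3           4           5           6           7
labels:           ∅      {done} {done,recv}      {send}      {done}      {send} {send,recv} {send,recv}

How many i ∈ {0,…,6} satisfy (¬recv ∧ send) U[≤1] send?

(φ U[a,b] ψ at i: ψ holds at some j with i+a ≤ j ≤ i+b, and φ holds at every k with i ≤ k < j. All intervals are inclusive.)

3

Evaluate at each i in [0,6]:
  i=0: ✗ (no rhs in [0,1])
  i=1: ✗ (no rhs in [1,2])
  i=2: ✗ (lhs fails at k=2 before rhs at j=3)
  i=3: ✓ (rhs at j=3)
  i=4: ✗ (lhs fails at k=4 before rhs at j=5)
  i=5: ✓ (rhs at j=5)
  i=6: ✓ (rhs at j=6)
Positions where it holds: {3, 5, 6} → 3.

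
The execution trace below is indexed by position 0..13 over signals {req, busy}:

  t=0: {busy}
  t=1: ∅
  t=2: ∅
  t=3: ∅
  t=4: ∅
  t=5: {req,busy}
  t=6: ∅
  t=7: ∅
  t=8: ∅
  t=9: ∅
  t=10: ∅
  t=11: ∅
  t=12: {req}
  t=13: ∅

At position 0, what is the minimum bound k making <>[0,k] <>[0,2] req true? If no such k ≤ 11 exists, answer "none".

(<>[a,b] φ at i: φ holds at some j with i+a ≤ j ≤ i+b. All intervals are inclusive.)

Scan j = 0,1,… for <>[0,2] req:
  j=0: fails
  j=1: fails
  j=2: fails
  j=3: holds
First hit at j=3, so smallest k = 3-0 = 3.

3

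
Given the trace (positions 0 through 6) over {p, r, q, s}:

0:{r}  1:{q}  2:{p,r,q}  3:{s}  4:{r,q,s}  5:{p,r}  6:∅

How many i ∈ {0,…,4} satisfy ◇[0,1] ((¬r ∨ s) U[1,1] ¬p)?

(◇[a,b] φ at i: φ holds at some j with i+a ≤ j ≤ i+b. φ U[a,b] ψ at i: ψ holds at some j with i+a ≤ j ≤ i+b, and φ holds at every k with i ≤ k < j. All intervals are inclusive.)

2

Evaluate at each i in [0,4]:
  i=0: ✗ (none in [0,1])
  i=1: ✗ (none in [1,2])
  i=2: ✓ (witness j=3)
  i=3: ✓ (witness j=3)
  i=4: ✗ (none in [4,5])
Positions where it holds: {2, 3} → 2.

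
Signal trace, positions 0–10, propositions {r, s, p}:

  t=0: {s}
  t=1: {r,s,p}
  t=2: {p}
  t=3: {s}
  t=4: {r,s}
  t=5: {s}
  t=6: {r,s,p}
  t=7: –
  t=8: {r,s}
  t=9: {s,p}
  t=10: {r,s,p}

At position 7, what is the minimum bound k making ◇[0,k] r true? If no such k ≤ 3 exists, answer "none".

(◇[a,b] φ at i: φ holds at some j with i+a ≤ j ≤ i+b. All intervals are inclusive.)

Scan j = 7,8,… for r:
  j=7: fails
  j=8: holds
First hit at j=8, so smallest k = 8-7 = 1.

1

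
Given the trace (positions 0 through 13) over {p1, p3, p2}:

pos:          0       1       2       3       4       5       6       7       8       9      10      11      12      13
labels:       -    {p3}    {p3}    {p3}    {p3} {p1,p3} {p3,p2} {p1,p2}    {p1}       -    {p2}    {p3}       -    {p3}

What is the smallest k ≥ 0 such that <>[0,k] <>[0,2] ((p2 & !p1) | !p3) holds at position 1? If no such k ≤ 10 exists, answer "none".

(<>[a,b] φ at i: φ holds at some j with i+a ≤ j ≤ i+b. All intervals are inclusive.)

Scan j = 1,2,… for <>[0,2] ((p2 & !p1) | !p3):
  j=1: fails
  j=2: fails
  j=3: fails
  j=4: holds
First hit at j=4, so smallest k = 4-1 = 3.

3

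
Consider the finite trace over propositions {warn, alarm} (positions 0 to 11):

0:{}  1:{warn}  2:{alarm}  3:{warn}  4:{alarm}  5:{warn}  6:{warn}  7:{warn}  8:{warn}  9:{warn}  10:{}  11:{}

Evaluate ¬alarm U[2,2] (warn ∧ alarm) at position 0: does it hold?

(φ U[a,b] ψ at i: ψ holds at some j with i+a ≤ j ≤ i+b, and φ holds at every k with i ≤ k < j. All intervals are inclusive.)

False

Need some j in [2,2] with (warn ∧ alarm), and ¬alarm at every k in [0,j-1].
  j=2: (warn ∧ alarm) false.
No j in the window works → until fails.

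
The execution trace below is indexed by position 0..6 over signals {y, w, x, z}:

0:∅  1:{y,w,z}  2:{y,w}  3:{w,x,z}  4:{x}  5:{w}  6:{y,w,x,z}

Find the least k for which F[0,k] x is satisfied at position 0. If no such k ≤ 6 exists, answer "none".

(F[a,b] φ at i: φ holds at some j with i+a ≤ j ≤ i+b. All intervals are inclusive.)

3

Scan j = 0,1,… for x:
  j=0: fails
  j=1: fails
  j=2: fails
  j=3: holds
First hit at j=3, so smallest k = 3-0 = 3.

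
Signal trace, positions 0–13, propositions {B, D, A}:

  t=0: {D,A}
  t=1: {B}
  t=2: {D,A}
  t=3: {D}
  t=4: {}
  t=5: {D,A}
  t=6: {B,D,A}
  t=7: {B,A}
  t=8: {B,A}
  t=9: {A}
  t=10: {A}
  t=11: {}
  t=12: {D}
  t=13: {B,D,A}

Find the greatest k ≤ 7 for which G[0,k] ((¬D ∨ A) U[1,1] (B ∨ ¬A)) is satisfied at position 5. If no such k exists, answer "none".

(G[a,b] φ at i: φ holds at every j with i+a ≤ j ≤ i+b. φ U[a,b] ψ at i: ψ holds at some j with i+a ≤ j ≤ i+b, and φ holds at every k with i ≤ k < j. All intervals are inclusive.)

2

((¬D ∨ A) U[1,1] (B ∨ ¬A)) must hold from j=5 onward; find where it first fails.
  j=5: holds
  j=6: holds
  j=7: holds
  j=8: fails
Holds on [5,7], so largest k = 2.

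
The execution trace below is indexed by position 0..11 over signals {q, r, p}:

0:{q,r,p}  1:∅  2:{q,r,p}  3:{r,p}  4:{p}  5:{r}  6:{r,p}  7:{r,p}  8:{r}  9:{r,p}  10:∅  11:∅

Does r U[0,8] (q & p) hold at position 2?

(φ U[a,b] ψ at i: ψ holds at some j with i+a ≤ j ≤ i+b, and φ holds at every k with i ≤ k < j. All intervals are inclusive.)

True

Need some j in [2,10] with (q & p), and r at every k in [2,j-1].
  j=2: (q & p) holds; no prefix to check → satisfied.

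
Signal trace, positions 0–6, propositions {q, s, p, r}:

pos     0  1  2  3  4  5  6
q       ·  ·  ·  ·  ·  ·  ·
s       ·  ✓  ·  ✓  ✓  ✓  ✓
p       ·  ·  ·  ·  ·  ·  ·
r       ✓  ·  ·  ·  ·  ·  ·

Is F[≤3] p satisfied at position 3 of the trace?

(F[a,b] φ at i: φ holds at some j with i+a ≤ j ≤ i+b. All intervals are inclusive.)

Check p at each j in [3,6]:
  j=3: false
  j=4: false
  j=5: false
  j=6: false
No position in the window satisfies it → formula fails.

False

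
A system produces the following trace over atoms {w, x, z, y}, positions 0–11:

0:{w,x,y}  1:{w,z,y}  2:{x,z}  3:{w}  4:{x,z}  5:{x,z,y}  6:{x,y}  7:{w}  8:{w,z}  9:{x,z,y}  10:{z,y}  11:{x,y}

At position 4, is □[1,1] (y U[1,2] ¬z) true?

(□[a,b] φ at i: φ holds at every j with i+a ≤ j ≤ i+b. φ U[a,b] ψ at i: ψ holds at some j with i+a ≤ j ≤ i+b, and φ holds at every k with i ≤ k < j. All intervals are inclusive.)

Yes

Check (y U[1,2] ¬z) at every j in [5,5]:
  j=5: holds
All positions satisfy it → formula holds.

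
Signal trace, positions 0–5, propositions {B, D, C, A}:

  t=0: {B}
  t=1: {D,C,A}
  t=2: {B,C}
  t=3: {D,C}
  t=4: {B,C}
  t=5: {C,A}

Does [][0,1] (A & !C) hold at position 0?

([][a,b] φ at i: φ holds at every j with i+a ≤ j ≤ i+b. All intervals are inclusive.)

Does not hold

Check (A & !C) at every j in [0,1]:
  j=0: false
  j=1: false
Fails at j=0 → formula fails.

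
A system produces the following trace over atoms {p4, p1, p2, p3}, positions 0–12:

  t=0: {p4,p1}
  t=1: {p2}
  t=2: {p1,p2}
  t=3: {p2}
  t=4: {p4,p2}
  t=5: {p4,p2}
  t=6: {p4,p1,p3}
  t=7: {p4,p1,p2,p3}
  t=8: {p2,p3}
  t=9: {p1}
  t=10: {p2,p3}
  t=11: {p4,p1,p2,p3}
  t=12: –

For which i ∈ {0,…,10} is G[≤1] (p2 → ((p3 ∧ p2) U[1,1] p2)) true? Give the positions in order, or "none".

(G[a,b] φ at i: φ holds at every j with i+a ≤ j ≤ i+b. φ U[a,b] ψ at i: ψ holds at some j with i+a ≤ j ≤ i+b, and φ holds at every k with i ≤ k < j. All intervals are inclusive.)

Evaluate at each i in [0,10]:
  i=0: ✗ (fails at j=1)
  i=1: ✗ (fails at j=1)
  i=2: ✗ (fails at j=2)
  i=3: ✗ (fails at j=3)
  i=4: ✗ (fails at j=4)
  i=5: ✗ (fails at j=5)
  i=6: ✓ (all of [6,7])
  i=7: ✗ (fails at j=8)
  i=8: ✗ (fails at j=8)
  i=9: ✓ (all of [9,10])
  i=10: ✗ (fails at j=11)

6, 9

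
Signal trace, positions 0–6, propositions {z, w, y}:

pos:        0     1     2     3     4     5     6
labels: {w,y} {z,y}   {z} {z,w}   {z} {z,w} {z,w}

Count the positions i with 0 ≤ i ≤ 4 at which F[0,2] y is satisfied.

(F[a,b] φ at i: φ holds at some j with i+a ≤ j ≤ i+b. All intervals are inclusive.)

Evaluate at each i in [0,4]:
  i=0: ✓ (witness j=0)
  i=1: ✓ (witness j=1)
  i=2: ✗ (none in [2,4])
  i=3: ✗ (none in [3,5])
  i=4: ✗ (none in [4,6])
Positions where it holds: {0, 1} → 2.

2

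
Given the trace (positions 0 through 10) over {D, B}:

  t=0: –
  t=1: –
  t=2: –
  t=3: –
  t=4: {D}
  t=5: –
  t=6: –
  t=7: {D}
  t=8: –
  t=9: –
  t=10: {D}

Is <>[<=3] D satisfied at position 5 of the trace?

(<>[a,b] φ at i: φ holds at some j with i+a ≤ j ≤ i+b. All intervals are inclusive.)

Check D at each j in [5,8]:
  j=5: false
  j=6: false
  j=7: true
  j=8: false
Found at j=7 → formula holds.

True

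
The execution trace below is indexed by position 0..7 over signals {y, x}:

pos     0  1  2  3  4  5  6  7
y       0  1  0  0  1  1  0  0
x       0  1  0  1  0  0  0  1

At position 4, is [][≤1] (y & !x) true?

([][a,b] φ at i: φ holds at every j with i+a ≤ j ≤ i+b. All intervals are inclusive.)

Yes

Check (y & !x) at every j in [4,5]:
  j=4: true
  j=5: true
All positions satisfy it → formula holds.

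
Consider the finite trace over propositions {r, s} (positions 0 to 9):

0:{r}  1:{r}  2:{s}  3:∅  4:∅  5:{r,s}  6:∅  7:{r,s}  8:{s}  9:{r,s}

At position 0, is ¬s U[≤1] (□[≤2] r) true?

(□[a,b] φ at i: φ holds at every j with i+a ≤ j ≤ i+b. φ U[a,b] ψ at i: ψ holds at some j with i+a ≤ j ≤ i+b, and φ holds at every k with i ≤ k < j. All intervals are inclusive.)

No

Need some j in [0,1] with □[≤2] r, and ¬s at every k in [0,j-1].
  j=0: □[≤2] r — fails at 2.
  j=1: □[≤2] r — fails at 2.
No j in the window works → until fails.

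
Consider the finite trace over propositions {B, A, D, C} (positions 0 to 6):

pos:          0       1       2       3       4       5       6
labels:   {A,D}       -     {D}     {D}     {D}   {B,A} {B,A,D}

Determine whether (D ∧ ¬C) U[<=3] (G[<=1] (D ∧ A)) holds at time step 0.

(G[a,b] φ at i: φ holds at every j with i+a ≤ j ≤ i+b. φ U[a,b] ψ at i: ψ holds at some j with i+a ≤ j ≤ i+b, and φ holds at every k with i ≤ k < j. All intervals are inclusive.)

Need some j in [0,3] with G[<=1] (D ∧ A), and (D ∧ ¬C) at every k in [0,j-1].
  j=0: G[<=1] (D ∧ A) — fails at 1.
  j=1: G[<=1] (D ∧ A) — fails at 1.
  j=2: G[<=1] (D ∧ A) — fails at 2.
  j=3: G[<=1] (D ∧ A) — fails at 3.
No j in the window works → until fails.

No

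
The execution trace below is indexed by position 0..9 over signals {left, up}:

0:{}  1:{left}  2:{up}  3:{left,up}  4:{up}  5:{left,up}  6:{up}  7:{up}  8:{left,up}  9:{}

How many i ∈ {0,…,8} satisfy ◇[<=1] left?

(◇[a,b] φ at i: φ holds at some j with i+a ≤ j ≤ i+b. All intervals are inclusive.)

8

Evaluate at each i in [0,8]:
  i=0: ✓ (witness j=1)
  i=1: ✓ (witness j=1)
  i=2: ✓ (witness j=3)
  i=3: ✓ (witness j=3)
  i=4: ✓ (witness j=5)
  i=5: ✓ (witness j=5)
  i=6: ✗ (none in [6,7])
  i=7: ✓ (witness j=8)
  i=8: ✓ (witness j=8)
Positions where it holds: {0, 1, 2, 3, 4, 5, 7, 8} → 8.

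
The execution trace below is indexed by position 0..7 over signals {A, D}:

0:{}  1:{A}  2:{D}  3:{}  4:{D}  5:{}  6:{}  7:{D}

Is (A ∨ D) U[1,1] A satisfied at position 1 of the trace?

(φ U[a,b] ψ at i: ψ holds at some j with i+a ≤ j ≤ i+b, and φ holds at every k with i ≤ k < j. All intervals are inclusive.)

False

Need some j in [2,2] with A, and (A ∨ D) at every k in [1,j-1].
  j=2: A false.
No j in the window works → until fails.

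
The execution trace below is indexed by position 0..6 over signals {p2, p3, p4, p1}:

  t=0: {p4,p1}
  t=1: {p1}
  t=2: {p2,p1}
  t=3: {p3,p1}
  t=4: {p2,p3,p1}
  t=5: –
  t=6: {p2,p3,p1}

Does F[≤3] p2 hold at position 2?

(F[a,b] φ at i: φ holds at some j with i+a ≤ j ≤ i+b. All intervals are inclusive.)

Check p2 at each j in [2,5]:
  j=2: true
  j=3: false
  j=4: true
  j=5: false
Found at j=2 → formula holds.

Holds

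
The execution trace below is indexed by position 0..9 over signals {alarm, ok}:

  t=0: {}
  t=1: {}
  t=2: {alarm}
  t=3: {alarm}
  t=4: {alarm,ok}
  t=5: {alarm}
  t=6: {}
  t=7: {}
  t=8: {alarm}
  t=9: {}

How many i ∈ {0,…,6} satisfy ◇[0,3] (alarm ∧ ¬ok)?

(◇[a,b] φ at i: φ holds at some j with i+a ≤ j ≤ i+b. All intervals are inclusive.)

7

Evaluate at each i in [0,6]:
  i=0: ✓ (witness j=2)
  i=1: ✓ (witness j=2)
  i=2: ✓ (witness j=2)
  i=3: ✓ (witness j=3)
  i=4: ✓ (witness j=5)
  i=5: ✓ (witness j=5)
  i=6: ✓ (witness j=8)
Positions where it holds: {0, 1, 2, 3, 4, 5, 6} → 7.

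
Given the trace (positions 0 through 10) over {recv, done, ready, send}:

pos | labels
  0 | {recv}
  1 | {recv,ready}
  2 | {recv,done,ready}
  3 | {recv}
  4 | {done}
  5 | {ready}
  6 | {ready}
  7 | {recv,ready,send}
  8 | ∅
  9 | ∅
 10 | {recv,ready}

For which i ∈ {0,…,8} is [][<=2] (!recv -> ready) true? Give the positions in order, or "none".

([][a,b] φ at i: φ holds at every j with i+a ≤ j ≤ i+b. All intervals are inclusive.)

0, 1, 5

Evaluate at each i in [0,8]:
  i=0: ✓ (all of [0,2])
  i=1: ✓ (all of [1,3])
  i=2: ✗ (fails at j=4)
  i=3: ✗ (fails at j=4)
  i=4: ✗ (fails at j=4)
  i=5: ✓ (all of [5,7])
  i=6: ✗ (fails at j=8)
  i=7: ✗ (fails at j=8)
  i=8: ✗ (fails at j=8)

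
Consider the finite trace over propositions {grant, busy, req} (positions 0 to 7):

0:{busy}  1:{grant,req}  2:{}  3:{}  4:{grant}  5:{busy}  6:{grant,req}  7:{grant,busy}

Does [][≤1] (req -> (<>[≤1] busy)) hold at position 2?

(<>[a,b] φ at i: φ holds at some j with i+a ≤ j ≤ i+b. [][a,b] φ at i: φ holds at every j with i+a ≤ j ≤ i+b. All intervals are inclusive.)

Holds

Check (req -> (<>[≤1] busy)) at every j in [2,3]:
  j=2: antecedent false → ✓
  j=3: antecedent false → ✓
All positions satisfy it → formula holds.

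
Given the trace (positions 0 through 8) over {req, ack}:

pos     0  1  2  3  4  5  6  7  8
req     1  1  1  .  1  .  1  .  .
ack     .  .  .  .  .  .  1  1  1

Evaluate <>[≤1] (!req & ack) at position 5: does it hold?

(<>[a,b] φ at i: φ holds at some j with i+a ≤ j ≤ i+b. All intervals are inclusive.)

Does not hold

Check (!req & ack) at each j in [5,6]:
  j=5: false
  j=6: false
No position in the window satisfies it → formula fails.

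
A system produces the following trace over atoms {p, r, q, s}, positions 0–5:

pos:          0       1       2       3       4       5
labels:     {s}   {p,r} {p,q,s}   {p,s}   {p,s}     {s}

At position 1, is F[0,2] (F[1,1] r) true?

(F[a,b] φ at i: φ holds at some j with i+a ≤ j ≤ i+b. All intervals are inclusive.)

Check F[1,1] r at each j in [1,3]:
  j=1: fails (none in [2,2])
  j=2: fails (none in [3,3])
  j=3: fails (none in [4,4])
No position in the window satisfies it → formula fails.

No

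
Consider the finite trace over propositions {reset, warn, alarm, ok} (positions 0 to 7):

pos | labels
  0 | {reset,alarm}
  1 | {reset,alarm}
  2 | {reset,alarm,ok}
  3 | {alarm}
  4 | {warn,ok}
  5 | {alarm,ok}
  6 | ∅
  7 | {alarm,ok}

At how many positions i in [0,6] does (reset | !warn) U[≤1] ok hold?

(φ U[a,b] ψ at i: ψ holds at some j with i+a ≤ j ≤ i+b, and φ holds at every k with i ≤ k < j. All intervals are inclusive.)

6

Evaluate at each i in [0,6]:
  i=0: ✗ (no rhs in [0,1])
  i=1: ✓ (rhs at j=2; lhs holds on [1,1])
  i=2: ✓ (rhs at j=2)
  i=3: ✓ (rhs at j=4; lhs holds on [3,3])
  i=4: ✓ (rhs at j=4)
  i=5: ✓ (rhs at j=5)
  i=6: ✓ (rhs at j=7; lhs holds on [6,6])
Positions where it holds: {1, 2, 3, 4, 5, 6} → 6.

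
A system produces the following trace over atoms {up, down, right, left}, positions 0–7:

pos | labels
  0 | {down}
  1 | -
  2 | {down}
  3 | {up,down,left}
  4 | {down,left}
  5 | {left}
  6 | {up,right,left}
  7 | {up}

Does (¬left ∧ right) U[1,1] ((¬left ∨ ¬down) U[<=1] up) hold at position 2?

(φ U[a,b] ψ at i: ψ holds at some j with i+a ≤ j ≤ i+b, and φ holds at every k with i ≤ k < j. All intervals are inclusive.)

Need some j in [3,3] with ((¬left ∨ ¬down) U[<=1] up), and (¬left ∧ right) at every k in [2,j-1].
  j=3: ((¬left ∨ ¬down) U[<=1] up) holds, but (¬left ∧ right) fails at k=2 → not this j.
No j in the window works → until fails.

False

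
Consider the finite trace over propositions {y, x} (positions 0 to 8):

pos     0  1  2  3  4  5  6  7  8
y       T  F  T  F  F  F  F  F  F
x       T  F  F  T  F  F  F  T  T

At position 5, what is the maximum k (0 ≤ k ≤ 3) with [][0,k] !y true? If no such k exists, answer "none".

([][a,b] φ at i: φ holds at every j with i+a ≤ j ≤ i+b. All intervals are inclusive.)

3

!y must hold from j=5 onward; find where it first fails.
  j=5: holds
  j=6: holds
  j=7: holds
  j=8: holds
Holds through j=8; largest k = 3.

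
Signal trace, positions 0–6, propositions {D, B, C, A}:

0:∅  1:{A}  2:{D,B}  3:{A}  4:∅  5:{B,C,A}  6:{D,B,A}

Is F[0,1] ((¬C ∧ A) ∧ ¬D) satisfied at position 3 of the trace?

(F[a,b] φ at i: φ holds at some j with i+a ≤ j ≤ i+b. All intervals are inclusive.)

Check ((¬C ∧ A) ∧ ¬D) at each j in [3,4]:
  j=3: true
  j=4: false
Found at j=3 → formula holds.

Holds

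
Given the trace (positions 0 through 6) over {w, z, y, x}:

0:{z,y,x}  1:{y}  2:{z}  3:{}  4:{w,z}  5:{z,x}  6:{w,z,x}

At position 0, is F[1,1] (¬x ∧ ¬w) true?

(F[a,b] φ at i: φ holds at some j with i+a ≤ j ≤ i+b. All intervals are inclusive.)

Yes

Check (¬x ∧ ¬w) at each j in [1,1]:
  j=1: true
Found at j=1 → formula holds.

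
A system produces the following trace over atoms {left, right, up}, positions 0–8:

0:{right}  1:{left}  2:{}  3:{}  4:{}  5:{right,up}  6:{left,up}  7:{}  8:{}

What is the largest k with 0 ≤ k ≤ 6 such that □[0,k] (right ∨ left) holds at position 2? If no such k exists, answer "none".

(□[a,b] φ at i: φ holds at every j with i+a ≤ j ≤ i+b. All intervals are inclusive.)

(right ∨ left) must hold from j=2 onward; find where it first fails.
  j=2: fails → no k works.

none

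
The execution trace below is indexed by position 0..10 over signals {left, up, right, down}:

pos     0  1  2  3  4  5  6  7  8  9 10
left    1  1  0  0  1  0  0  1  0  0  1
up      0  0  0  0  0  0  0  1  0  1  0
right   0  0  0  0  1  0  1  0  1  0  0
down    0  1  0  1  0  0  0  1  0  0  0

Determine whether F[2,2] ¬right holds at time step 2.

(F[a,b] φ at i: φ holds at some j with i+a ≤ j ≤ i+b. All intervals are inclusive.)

Check ¬right at each j in [4,4]:
  j=4: false
No position in the window satisfies it → formula fails.

No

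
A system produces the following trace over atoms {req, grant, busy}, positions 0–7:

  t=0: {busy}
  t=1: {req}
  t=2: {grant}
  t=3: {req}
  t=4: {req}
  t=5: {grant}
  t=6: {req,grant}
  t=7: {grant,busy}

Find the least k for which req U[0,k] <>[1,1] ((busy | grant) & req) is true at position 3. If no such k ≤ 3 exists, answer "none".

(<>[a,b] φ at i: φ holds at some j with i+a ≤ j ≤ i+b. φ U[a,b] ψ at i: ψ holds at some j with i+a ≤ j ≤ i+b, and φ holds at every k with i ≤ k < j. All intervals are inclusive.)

2

Need earliest j ≥ 3 with <>[1,1] ((busy | grant) & req), and req at every k in [3,j-1].
  j=3: rhs fails.
  j=4: rhs fails.
  j=5: rhs holds; lhs holds on [3,4]. k = 2.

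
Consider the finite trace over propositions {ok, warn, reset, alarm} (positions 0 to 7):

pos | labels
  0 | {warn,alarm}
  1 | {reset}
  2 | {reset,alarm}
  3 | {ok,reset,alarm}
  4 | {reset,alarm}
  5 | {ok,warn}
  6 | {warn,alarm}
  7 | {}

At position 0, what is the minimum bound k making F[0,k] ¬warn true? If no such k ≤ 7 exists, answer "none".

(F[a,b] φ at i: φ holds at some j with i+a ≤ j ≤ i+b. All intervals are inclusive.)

1

Scan j = 0,1,… for ¬warn:
  j=0: fails
  j=1: holds
First hit at j=1, so smallest k = 1-0 = 1.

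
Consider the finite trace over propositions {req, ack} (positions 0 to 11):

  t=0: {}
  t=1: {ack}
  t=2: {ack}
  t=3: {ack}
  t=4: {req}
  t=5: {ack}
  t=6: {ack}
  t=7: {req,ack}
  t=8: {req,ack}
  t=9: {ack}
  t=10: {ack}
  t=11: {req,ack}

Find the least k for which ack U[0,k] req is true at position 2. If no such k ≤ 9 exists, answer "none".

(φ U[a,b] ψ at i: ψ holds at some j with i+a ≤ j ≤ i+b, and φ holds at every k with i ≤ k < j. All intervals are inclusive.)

2

Need earliest j ≥ 2 with req, and ack at every k in [2,j-1].
  j=2: rhs fails.
  j=3: rhs fails.
  j=4: rhs holds; lhs holds on [2,3]. k = 2.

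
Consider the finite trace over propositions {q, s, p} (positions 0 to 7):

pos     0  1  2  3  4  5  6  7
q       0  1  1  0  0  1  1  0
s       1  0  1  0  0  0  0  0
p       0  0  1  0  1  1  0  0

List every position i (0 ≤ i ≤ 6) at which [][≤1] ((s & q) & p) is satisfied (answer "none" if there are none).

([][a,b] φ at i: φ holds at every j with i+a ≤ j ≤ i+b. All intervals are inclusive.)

Evaluate at each i in [0,6]:
  i=0: ✗ (fails at j=0)
  i=1: ✗ (fails at j=1)
  i=2: ✗ (fails at j=3)
  i=3: ✗ (fails at j=3)
  i=4: ✗ (fails at j=4)
  i=5: ✗ (fails at j=5)
  i=6: ✗ (fails at j=6)

none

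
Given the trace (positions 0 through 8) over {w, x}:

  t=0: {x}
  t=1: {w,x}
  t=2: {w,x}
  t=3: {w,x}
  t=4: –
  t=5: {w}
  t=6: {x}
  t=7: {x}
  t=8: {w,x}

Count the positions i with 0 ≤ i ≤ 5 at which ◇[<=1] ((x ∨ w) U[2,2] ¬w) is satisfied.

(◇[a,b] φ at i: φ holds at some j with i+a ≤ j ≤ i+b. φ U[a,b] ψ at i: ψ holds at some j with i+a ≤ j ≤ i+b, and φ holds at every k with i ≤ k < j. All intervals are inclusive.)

Evaluate at each i in [0,5]:
  i=0: ✗ (none in [0,1])
  i=1: ✓ (witness j=2)
  i=2: ✓ (witness j=2)
  i=3: ✗ (none in [3,4])
  i=4: ✓ (witness j=5)
  i=5: ✓ (witness j=5)
Positions where it holds: {1, 2, 4, 5} → 4.

4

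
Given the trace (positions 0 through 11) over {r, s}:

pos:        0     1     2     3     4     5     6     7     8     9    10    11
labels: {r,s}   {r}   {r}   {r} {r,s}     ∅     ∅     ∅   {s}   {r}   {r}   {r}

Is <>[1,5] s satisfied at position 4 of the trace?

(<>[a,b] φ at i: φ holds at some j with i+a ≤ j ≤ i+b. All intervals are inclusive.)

Yes

Check s at each j in [5,9]:
  j=5: false
  j=6: false
  j=7: false
  j=8: true
  j=9: false
Found at j=8 → formula holds.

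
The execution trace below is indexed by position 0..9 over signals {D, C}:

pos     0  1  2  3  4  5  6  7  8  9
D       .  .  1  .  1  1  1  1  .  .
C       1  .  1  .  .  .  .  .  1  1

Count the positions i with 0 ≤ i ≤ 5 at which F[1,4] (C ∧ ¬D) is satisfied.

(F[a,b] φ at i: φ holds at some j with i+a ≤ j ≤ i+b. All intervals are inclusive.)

Evaluate at each i in [0,5]:
  i=0: ✗ (none in [1,4])
  i=1: ✗ (none in [2,5])
  i=2: ✗ (none in [3,6])
  i=3: ✗ (none in [4,7])
  i=4: ✓ (witness j=8)
  i=5: ✓ (witness j=8)
Positions where it holds: {4, 5} → 2.

2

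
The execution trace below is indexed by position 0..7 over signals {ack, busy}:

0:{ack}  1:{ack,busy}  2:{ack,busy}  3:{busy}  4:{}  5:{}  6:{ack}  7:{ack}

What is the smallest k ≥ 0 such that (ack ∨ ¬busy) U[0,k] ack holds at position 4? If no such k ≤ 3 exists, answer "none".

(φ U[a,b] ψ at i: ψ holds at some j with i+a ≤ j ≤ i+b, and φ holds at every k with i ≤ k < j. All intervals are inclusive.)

2

Need earliest j ≥ 4 with ack, and (ack ∨ ¬busy) at every k in [4,j-1].
  j=4: rhs fails.
  j=5: rhs fails.
  j=6: rhs holds; lhs holds on [4,5]. k = 2.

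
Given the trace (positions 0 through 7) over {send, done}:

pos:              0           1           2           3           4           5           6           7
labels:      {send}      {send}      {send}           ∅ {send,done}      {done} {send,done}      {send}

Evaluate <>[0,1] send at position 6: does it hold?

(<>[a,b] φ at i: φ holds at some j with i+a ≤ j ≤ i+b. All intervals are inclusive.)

Check send at each j in [6,7]:
  j=6: true
  j=7: true
Found at j=6 → formula holds.

Yes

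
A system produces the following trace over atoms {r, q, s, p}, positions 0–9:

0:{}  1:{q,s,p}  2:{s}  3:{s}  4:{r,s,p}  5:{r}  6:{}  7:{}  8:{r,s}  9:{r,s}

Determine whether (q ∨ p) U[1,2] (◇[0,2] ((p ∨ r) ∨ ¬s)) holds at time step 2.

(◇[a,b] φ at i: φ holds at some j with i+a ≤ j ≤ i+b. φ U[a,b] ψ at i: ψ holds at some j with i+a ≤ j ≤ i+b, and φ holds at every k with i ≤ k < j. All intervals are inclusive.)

False

Need some j in [3,4] with ◇[0,2] ((p ∨ r) ∨ ¬s), and (q ∨ p) at every k in [2,j-1].
  j=3: ◇[0,2] ((p ∨ r) ∨ ¬s) holds, but (q ∨ p) fails at k=2 → not this j.
  j=4: ◇[0,2] ((p ∨ r) ∨ ¬s) holds, but (q ∨ p) fails at k=2 → not this j.
No j in the window works → until fails.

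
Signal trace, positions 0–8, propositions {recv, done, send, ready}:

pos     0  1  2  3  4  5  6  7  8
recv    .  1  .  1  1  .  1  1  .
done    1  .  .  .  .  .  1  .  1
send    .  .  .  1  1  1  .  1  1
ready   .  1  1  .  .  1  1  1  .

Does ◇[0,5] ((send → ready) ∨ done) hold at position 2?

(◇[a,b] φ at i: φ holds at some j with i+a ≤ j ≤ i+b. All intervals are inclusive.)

Holds

Check ((send → ready) ∨ done) at each j in [2,7]:
  j=2: true
  j=3: false
  j=4: false
  j=5: true
  j=6: true
  j=7: true
Found at j=2 → formula holds.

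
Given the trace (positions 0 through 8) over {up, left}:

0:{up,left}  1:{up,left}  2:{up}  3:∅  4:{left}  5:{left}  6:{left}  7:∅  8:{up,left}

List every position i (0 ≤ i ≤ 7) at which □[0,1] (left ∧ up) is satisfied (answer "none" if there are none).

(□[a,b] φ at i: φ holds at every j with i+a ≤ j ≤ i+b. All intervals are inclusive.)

Evaluate at each i in [0,7]:
  i=0: ✓ (all of [0,1])
  i=1: ✗ (fails at j=2)
  i=2: ✗ (fails at j=2)
  i=3: ✗ (fails at j=3)
  i=4: ✗ (fails at j=4)
  i=5: ✗ (fails at j=5)
  i=6: ✗ (fails at j=6)
  i=7: ✗ (fails at j=7)

0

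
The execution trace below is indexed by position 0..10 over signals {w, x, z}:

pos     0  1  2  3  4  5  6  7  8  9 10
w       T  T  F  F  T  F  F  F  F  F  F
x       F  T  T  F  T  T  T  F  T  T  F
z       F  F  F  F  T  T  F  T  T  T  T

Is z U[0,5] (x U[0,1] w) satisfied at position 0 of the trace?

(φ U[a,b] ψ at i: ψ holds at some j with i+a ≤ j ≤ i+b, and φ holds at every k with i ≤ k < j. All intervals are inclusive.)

Yes

Need some j in [0,5] with (x U[0,1] w), and z at every k in [0,j-1].
  j=0: (x U[0,1] w) holds; no prefix to check → satisfied.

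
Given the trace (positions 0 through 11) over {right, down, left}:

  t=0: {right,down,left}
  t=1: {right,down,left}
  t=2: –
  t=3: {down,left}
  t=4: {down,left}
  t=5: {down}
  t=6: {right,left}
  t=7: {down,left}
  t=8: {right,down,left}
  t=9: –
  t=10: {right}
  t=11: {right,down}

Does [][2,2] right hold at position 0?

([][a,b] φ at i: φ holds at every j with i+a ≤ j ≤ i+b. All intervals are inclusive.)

Does not hold

Check right at every j in [2,2]:
  j=2: false
Fails at j=2 → formula fails.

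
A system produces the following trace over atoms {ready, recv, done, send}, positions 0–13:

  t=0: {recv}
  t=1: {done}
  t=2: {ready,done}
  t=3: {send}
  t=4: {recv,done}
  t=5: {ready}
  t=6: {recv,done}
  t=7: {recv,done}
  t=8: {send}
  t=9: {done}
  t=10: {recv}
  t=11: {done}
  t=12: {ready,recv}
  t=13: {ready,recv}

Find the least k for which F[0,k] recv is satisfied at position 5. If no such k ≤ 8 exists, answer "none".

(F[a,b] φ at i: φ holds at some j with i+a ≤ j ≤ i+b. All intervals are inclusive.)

Scan j = 5,6,… for recv:
  j=5: fails
  j=6: holds
First hit at j=6, so smallest k = 6-5 = 1.

1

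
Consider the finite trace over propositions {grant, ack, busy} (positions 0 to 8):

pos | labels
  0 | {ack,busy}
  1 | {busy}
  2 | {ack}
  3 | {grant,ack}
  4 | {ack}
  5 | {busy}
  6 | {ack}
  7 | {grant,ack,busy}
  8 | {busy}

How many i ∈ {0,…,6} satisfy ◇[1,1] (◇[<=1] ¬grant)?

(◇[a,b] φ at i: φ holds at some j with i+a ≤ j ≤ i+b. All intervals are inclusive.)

7

Evaluate at each i in [0,6]:
  i=0: ✓ (witness j=1)
  i=1: ✓ (witness j=2)
  i=2: ✓ (witness j=3)
  i=3: ✓ (witness j=4)
  i=4: ✓ (witness j=5)
  i=5: ✓ (witness j=6)
  i=6: ✓ (witness j=7)
Positions where it holds: {0, 1, 2, 3, 4, 5, 6} → 7.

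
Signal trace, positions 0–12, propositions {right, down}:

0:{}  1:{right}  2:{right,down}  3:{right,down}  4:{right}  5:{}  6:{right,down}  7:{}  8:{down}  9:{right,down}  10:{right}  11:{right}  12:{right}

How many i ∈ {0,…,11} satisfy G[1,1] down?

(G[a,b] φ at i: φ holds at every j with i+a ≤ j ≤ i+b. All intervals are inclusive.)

5

Evaluate at each i in [0,11]:
  i=0: ✗ (fails at j=1)
  i=1: ✓ (all of [2,2])
  i=2: ✓ (all of [3,3])
  i=3: ✗ (fails at j=4)
  i=4: ✗ (fails at j=5)
  i=5: ✓ (all of [6,6])
  i=6: ✗ (fails at j=7)
  i=7: ✓ (all of [8,8])
  i=8: ✓ (all of [9,9])
  i=9: ✗ (fails at j=10)
  i=10: ✗ (fails at j=11)
  i=11: ✗ (fails at j=12)
Positions where it holds: {1, 2, 5, 7, 8} → 5.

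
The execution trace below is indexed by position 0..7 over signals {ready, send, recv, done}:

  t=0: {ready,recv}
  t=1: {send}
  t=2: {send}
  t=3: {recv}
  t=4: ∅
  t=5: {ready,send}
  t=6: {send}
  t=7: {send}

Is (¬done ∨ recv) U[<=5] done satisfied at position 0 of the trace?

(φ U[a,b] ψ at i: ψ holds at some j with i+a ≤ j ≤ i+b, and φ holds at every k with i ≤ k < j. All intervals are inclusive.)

Need some j in [0,5] with done, and (¬done ∨ recv) at every k in [0,j-1].
  j=0: done false.
  j=1: done false.
  j=2: done false.
  j=3: done false.
  j=4: done false.
  j=5: done false.
No j in the window works → until fails.

False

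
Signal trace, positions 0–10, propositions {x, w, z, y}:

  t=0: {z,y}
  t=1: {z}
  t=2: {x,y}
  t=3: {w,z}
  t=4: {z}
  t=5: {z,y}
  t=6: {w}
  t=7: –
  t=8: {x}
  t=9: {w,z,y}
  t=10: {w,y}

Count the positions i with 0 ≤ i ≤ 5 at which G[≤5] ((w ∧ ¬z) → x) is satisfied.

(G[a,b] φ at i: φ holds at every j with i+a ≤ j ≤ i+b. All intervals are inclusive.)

Evaluate at each i in [0,5]:
  i=0: ✓ (all of [0,5])
  i=1: ✗ (fails at j=6)
  i=2: ✗ (fails at j=6)
  i=3: ✗ (fails at j=6)
  i=4: ✗ (fails at j=6)
  i=5: ✗ (fails at j=6)
Positions where it holds: {0} → 1.

1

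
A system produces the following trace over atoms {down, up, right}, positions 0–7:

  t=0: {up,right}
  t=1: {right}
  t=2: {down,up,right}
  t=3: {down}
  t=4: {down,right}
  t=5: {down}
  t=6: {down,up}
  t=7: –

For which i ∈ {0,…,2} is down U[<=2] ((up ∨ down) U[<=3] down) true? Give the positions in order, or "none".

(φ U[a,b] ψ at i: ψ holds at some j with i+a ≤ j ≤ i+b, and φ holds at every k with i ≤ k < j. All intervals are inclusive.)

Evaluate at each i in [0,2]:
  i=0: ✗ (lhs fails at k=0 before rhs at j=2)
  i=1: ✗ (lhs fails at k=1 before rhs at j=2)
  i=2: ✓ (rhs at j=2)

2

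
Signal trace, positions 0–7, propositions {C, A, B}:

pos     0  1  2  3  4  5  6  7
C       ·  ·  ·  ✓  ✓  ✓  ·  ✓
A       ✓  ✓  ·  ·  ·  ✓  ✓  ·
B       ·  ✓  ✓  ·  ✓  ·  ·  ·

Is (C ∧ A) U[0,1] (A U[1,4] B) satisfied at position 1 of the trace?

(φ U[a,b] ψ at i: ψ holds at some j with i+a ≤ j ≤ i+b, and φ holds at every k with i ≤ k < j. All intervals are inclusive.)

Need some j in [1,2] with (A U[1,4] B), and (C ∧ A) at every k in [1,j-1].
  j=1: (A U[1,4] B) holds; no prefix to check → satisfied.

Holds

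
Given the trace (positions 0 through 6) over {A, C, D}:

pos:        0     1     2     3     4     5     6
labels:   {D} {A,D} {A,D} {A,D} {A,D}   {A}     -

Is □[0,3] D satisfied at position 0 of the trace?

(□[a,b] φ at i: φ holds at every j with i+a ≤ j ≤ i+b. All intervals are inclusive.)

Check D at every j in [0,3]:
  j=0: true
  j=1: true
  j=2: true
  j=3: true
All positions satisfy it → formula holds.

Yes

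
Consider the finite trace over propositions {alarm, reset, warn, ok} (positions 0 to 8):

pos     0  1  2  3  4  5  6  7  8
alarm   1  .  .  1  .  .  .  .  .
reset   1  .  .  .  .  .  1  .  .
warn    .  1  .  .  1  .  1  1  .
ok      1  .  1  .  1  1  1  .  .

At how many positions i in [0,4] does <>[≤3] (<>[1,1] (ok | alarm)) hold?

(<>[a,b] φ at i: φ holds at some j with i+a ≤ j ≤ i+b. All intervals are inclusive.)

5

Evaluate at each i in [0,4]:
  i=0: ✓ (witness j=1)
  i=1: ✓ (witness j=1)
  i=2: ✓ (witness j=2)
  i=3: ✓ (witness j=3)
  i=4: ✓ (witness j=4)
Positions where it holds: {0, 1, 2, 3, 4} → 5.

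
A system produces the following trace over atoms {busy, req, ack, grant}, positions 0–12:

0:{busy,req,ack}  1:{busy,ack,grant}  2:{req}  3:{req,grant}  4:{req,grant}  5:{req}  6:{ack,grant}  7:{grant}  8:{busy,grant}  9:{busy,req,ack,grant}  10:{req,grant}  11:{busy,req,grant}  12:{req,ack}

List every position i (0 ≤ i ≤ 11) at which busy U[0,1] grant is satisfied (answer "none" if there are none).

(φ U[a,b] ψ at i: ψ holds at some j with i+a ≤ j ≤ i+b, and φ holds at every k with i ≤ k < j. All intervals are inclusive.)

Evaluate at each i in [0,11]:
  i=0: ✓ (rhs at j=1; lhs holds on [0,0])
  i=1: ✓ (rhs at j=1)
  i=2: ✗ (lhs fails at k=2 before rhs at j=3)
  i=3: ✓ (rhs at j=3)
  i=4: ✓ (rhs at j=4)
  i=5: ✗ (lhs fails at k=5 before rhs at j=6)
  i=6: ✓ (rhs at j=6)
  i=7: ✓ (rhs at j=7)
  i=8: ✓ (rhs at j=8)
  i=9: ✓ (rhs at j=9)
  i=10: ✓ (rhs at j=10)
  i=11: ✓ (rhs at j=11)

0, 1, 3, 4, 6, 7, 8, 9, 10, 11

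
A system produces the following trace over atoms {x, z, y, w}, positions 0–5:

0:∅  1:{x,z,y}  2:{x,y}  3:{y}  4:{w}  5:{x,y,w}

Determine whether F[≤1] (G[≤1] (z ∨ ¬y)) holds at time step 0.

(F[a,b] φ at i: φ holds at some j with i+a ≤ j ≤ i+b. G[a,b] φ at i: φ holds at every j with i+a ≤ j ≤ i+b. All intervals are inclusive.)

True

Check G[≤1] (z ∨ ¬y) at each j in [0,1]:
  j=0: holds on [0,1]
  j=1: fails at 2
Found at j=0 → formula holds.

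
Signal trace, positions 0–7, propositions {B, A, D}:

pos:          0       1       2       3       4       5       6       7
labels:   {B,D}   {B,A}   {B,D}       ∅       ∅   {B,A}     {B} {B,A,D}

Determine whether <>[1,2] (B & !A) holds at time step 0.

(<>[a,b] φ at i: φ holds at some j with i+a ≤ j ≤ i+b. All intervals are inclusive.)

True

Check (B & !A) at each j in [1,2]:
  j=1: false
  j=2: true
Found at j=2 → formula holds.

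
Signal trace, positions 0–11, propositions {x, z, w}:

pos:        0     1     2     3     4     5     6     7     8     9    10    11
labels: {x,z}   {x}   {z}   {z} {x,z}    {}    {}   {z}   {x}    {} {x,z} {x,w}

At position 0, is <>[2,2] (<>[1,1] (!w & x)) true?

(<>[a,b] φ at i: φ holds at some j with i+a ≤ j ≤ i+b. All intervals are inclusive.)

No

Check <>[1,1] (!w & x) at each j in [2,2]:
  j=2: fails (none in [3,3])
No position in the window satisfies it → formula fails.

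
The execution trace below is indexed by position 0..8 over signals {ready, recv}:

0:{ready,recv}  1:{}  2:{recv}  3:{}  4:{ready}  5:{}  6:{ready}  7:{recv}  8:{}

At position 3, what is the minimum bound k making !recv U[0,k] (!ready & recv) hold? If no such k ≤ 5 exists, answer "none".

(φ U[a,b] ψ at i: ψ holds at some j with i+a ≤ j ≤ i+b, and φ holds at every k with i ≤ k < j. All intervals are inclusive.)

4

Need earliest j ≥ 3 with (!ready & recv), and !recv at every k in [3,j-1].
  j=3: rhs fails.
  j=4: rhs fails.
  j=5: rhs fails.
  j=6: rhs fails.
  j=7: rhs holds; lhs holds on [3,6]. k = 4.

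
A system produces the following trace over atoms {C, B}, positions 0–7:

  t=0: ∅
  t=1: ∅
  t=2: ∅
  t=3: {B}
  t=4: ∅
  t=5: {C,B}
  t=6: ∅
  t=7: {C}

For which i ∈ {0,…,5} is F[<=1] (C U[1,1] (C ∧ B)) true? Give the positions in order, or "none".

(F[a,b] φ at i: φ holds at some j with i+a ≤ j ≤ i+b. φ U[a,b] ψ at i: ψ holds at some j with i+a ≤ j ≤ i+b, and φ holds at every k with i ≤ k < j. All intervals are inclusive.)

Evaluate at each i in [0,5]:
  i=0: ✗ (none in [0,1])
  i=1: ✗ (none in [1,2])
  i=2: ✗ (none in [2,3])
  i=3: ✗ (none in [3,4])
  i=4: ✗ (none in [4,5])
  i=5: ✗ (none in [5,6])

none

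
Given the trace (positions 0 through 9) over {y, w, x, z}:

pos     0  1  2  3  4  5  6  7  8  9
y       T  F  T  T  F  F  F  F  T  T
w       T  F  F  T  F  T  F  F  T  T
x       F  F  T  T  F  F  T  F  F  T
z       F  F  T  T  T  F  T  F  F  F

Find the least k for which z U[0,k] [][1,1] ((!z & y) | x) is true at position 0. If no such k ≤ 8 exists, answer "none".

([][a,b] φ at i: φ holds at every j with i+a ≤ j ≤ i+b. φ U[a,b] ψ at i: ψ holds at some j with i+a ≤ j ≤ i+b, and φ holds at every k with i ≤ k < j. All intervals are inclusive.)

none

Need earliest j ≥ 0 with [][1,1] ((!z & y) | x), and z at every k in [0,j-1].
  j=0: rhs fails.
  j=1: rhs holds but lhs fails at k=0.
  j=2: rhs holds but lhs fails at k=0.
  j=3: rhs fails.
  j=4: rhs fails.
  j=5: rhs holds but lhs fails at k=0.
  j=6: rhs fails.
  j=7: rhs holds but lhs fails at k=0.
  j=8: rhs holds but lhs fails at k=0.
No witness within the range → none.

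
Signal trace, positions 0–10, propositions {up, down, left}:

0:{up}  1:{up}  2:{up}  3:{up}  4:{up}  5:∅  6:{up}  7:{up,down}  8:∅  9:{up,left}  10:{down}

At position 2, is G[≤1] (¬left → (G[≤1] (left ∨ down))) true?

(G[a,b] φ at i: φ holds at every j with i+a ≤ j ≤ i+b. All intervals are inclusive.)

Does not hold

Check (¬left → (G[≤1] (left ∨ down))) at every j in [2,3]:
  j=2: antecedent true; consequent fails at 2 → ✗
  j=3: antecedent true; consequent fails at 3 → ✗
Fails at j=2 → formula fails.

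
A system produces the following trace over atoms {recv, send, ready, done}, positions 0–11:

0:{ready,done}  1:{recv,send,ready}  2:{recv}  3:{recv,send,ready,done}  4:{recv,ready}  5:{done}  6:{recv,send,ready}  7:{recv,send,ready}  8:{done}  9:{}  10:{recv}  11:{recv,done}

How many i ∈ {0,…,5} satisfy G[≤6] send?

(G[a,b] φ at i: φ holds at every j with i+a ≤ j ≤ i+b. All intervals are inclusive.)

Evaluate at each i in [0,5]:
  i=0: ✗ (fails at j=0)
  i=1: ✗ (fails at j=2)
  i=2: ✗ (fails at j=2)
  i=3: ✗ (fails at j=4)
  i=4: ✗ (fails at j=4)
  i=5: ✗ (fails at j=5)
Positions where it holds: {} → 0.

0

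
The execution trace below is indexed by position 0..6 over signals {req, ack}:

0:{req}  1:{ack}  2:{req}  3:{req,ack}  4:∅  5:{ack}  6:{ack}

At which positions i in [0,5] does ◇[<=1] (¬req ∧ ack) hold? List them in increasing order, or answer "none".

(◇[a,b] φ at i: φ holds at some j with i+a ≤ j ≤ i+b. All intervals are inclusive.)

0, 1, 4, 5

Evaluate at each i in [0,5]:
  i=0: ✓ (witness j=1)
  i=1: ✓ (witness j=1)
  i=2: ✗ (none in [2,3])
  i=3: ✗ (none in [3,4])
  i=4: ✓ (witness j=5)
  i=5: ✓ (witness j=5)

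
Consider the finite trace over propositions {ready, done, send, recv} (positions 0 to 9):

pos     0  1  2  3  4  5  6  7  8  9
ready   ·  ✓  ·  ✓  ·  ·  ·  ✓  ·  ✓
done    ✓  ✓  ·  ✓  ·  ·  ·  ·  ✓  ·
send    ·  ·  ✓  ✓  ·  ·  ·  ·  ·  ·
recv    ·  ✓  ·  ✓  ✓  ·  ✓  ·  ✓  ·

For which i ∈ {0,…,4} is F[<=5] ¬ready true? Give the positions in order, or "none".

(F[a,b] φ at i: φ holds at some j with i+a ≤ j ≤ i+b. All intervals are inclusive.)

0, 1, 2, 3, 4

Evaluate at each i in [0,4]:
  i=0: ✓ (witness j=0)
  i=1: ✓ (witness j=2)
  i=2: ✓ (witness j=2)
  i=3: ✓ (witness j=4)
  i=4: ✓ (witness j=4)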